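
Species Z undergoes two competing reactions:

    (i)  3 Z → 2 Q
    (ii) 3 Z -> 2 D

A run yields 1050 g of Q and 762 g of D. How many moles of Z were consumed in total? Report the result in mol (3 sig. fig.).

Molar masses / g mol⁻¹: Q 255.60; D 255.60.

10.6 mol

n(Q) = 1050 / 255.60 = 4.108 mol
n(D) = 762 / 255.60 = 2.981 mol
n(Z) via (i) = (3/2)×4.108 = 6.162 mol
n(Z) via (ii) = (3/2)×2.981 = 4.472 mol
total n(Z) = 6.162 + 4.472 = 10.63 mol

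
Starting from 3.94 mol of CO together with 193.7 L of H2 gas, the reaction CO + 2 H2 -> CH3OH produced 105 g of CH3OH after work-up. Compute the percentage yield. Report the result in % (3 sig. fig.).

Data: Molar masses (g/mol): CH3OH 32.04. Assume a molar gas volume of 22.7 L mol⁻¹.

83.2 %

n(CO) = 3.940 mol
n(H2) = 193.7 / 22.7 = 8.533 mol
n/ν → CO: 3.940, H2: 4.267; CO is limiting.
theoretical n(CH3OH) = (1/1) × 3.940 = 3.940 mol → 126.2 g
% yield = 105 / 126.2 × 100 = 83.20 %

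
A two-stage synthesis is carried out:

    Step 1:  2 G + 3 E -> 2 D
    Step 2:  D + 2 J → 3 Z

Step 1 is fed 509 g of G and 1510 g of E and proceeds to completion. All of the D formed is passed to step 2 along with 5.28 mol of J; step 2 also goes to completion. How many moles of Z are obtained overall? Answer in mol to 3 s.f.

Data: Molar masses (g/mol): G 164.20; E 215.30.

Step 1:
n(G) = 509.0 / 164.20 = 3.100 mol
n(E) = 1510 / 215.30 = 7.013 mol
n/ν for G = 3.100/2 = 1.550
n/ν for E = 7.013/3 = 2.338
Smallest n/ν is G → limiting reagent.
n(D) produced = (2/2) × 3.100 = 3.100 mol
Step 2:
n(D) available = 3.100 mol
n(J) = 5.280 mol
n/ν for D = 3.100/1 = 3.100
n/ν for J = 5.280/2 = 2.640
Smallest n/ν is J → limiting reagent.
n(Z) = (3/2) × 5.280 = 7.920 mol

7.92 mol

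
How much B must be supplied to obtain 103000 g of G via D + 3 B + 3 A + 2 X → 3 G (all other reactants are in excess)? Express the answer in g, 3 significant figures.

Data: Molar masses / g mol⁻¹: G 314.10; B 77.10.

n(G) = 103000 / 314.10 = 327.9 mol
n(B) = (3/3) × 327.9 = 327.9 mol
mass = 327.9 × 77.10 = 25280 g

25300 g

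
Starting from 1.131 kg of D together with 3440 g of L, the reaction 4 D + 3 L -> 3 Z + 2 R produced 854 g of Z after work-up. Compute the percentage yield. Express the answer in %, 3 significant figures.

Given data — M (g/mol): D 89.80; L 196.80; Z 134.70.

n(D) = 1.131×1000 / 89.80 = 12.59 mol
n(L) = 3440 / 196.80 = 17.48 mol
n/ν for D = 12.59/4 = 3.148
n/ν for L = 17.48/3 = 5.827
Smallest n/ν is D → limiting reagent.
theoretical n(Z) = (3/4) × 12.59 = 9.443 mol → 1272 g
% yield = 854 / 1272 × 100 = 67.14 %

67.1 %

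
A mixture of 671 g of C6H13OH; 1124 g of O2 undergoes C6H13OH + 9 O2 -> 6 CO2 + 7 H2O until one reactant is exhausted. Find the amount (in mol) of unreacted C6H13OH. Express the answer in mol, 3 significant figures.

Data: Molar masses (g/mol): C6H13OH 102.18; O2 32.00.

n(C6H13OH) = 671.0 / 102.18 = 6.567 mol
n(O2) = 1124 / 32.00 = 35.13 mol
n/ν → C6H13OH: 6.567, O2: 3.903; O2 is limiting.
C6H13OH consumed = (1/9) × 35.13 = 3.903 mol
C6H13OH remaining = 6.567 − 3.903 = 2.664 mol

2.66 mol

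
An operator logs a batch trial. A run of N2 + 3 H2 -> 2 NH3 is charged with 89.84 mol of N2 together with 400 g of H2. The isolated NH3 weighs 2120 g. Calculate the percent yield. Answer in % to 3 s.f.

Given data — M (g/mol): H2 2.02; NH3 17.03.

n(N2) = 89.84 mol
n(H2) = 400.0 / 2.02 = 198.0 mol
n/ν for N2 = 89.84/1 = 89.84
n/ν for H2 = 198.0/3 = 66.00
Smallest n/ν is H2 → limiting reagent.
theoretical n(NH3) = (2/3) × 198.0 = 132.0 mol → 2248 g
% yield = 2120 / 2248 × 100 = 94.31 %

94.3 %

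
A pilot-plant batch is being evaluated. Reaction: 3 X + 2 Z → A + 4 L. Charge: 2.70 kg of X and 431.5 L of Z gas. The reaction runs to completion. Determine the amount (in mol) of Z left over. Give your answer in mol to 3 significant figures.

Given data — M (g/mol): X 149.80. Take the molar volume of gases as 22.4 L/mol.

7.25 mol

n(X) = 2.700×1000 / 149.80 = 18.02 mol
n(Z) = 431.5 / 22.4 = 19.26 mol
n/ν for X = 18.02/3 = 6.007
n/ν for Z = 19.26/2 = 9.630
Smallest n/ν is X → limiting reagent.
Z consumed = (2/3) × 18.02 = 12.01 mol
Z remaining = 19.26 − 12.01 = 7.250 mol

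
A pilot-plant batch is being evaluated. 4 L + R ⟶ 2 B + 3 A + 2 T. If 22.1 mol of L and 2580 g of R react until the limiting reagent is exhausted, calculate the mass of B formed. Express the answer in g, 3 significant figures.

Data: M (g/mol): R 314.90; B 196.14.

n(L) = 22.10 mol
n(R) = 2580 / 314.90 = 8.193 mol
n/ν → L: 5.525, R: 8.193; L is limiting.
n(B) = (2/4) × 22.10 = 11.05 mol
mass = 11.05 × 196.14 = 2167 g

2170 g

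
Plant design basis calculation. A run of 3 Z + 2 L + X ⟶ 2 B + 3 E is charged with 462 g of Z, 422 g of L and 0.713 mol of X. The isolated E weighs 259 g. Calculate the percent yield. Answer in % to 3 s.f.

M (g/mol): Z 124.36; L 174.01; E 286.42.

42.3 %

n(Z) = 462.0 / 124.36 = 3.715 mol
n(L) = 422.0 / 174.01 = 2.425 mol
n(X) = 0.7130 mol
n/ν for Z = 3.715/3 = 1.238
n/ν for L = 2.425/2 = 1.213
n/ν for X = 0.7130/1 = 0.7130
Smallest n/ν is X → limiting reagent.
theoretical n(E) = (3/1) × 0.7130 = 2.139 mol → 612.7 g
% yield = 259 / 612.7 × 100 = 42.27 %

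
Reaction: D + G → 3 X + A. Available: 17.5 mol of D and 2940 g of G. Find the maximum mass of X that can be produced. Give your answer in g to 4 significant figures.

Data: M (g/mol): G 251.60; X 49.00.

n(D) = 17.50 mol
n(G) = 2940 / 251.60 = 11.69 mol
n/ν → D: 17.50, G: 11.69; G is limiting.
n(X) = (3/1) × 11.69 = 35.07 mol
mass = 35.07 × 49.00 = 1718 g

1718 g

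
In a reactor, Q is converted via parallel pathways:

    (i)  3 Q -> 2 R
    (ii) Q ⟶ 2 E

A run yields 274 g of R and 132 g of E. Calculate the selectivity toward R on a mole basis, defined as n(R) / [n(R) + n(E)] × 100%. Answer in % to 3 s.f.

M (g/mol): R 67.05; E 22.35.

n(R) = 274 / 67.05 = 4.087 mol
n(E) = 132 / 22.35 = 5.906 mol
selectivity = 4.087/(4.087+5.906) × 100 = 40.90 %

40.9 %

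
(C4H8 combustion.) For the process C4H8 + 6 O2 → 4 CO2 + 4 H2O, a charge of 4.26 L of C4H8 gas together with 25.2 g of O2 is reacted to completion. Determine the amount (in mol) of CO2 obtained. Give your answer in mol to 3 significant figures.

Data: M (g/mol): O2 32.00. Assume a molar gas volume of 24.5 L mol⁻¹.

0.525 mol

n(C4H8) = 4.260 / 24.5 = 0.1739 mol
n(O2) = 25.20 / 32.00 = 0.7875 mol
n/ν for C4H8 = 0.1739/1 = 0.1739
n/ν for O2 = 0.7875/6 = 0.1313
Smallest n/ν is O2 → limiting reagent.
n(CO2) = (4/6) × 0.7875 = 0.5250 mol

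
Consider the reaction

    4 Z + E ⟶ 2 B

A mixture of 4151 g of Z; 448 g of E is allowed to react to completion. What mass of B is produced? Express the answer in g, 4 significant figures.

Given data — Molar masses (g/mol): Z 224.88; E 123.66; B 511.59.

3707 g

n(Z) = 4151 / 224.88 = 18.46 mol
n(E) = 448.0 / 123.66 = 3.623 mol
n/ν → Z: 4.615, E: 3.623; E is limiting.
n(B) = (2/1) × 3.623 = 7.246 mol
mass = 7.246 × 511.59 = 3707 g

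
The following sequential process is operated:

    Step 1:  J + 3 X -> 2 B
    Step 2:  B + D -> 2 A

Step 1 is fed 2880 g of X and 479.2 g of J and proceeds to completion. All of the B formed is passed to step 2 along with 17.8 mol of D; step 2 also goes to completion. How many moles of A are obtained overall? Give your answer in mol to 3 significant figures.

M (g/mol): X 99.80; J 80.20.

Step 1:
n(X) = 2880 / 99.80 = 28.86 mol
n(J) = 479.2 / 80.20 = 5.975 mol
n/ν for X = 28.86/3 = 9.620
n/ν for J = 5.975/1 = 5.975
Smallest n/ν is J → limiting reagent.
n(B) produced = (2/1) × 5.975 = 11.95 mol
Step 2:
n(B) available = 11.95 mol
n(D) = 17.80 mol
n/ν for B = 11.95/1 = 11.95
n/ν for D = 17.80/1 = 17.80
Smallest n/ν is B → limiting reagent.
n(A) = (2/1) × 11.95 = 23.90 mol

23.9 mol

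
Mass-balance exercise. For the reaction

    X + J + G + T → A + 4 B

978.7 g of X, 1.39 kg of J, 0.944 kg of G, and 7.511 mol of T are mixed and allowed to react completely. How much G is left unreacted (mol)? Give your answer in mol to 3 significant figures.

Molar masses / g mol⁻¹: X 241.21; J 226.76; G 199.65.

n(X) = 978.7 / 241.21 = 4.057 mol
n(J) = 1.390×1000 / 226.76 = 6.130 mol
n(G) = 0.9440×1000 / 199.65 = 4.728 mol
n(T) = 7.511 mol
n/ν → X: 4.057, J: 6.130, G: 4.728, T: 7.511; X is limiting.
G consumed = (1/1) × 4.057 = 4.057 mol
G remaining = 4.728 − 4.057 = 0.6710 mol

0.671 mol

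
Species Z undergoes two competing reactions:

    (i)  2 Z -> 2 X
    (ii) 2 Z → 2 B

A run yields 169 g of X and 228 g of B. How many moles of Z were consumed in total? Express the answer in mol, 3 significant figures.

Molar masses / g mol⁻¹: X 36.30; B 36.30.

n(X) = 169 / 36.30 = 4.656 mol
n(B) = 228 / 36.30 = 6.281 mol
n(Z) via (i) = (2/2)×4.656 = 4.656 mol
n(Z) via (ii) = (2/2)×6.281 = 6.281 mol
total n(Z) = 4.656 + 6.281 = 10.94 mol

10.9 mol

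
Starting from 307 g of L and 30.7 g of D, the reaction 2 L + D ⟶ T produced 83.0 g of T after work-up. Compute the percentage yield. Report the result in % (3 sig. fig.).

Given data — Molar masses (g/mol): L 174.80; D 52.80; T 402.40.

35.5 %

n(L) = 307.0 / 174.80 = 1.756 mol
n(D) = 30.70 / 52.80 = 0.5814 mol
n/ν for L = 1.756/2 = 0.8780
n/ν for D = 0.5814/1 = 0.5814
Smallest n/ν is D → limiting reagent.
theoretical n(T) = (1/1) × 0.5814 = 0.5814 mol → 234.0 g
% yield = 83.0 / 234.0 × 100 = 35.47 %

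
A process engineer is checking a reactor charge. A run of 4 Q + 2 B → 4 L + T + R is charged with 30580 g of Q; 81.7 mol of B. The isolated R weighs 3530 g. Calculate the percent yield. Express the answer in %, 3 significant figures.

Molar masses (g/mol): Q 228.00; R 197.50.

53.3 %

n(Q) = 30580 / 228.00 = 134.1 mol
n(B) = 81.70 mol
n/ν for Q = 134.1/4 = 33.53
n/ν for B = 81.70/2 = 40.85
Smallest n/ν is Q → limiting reagent.
theoretical n(R) = (1/4) × 134.1 = 33.53 mol → 6622 g
% yield = 3530 / 6622 × 100 = 53.31 %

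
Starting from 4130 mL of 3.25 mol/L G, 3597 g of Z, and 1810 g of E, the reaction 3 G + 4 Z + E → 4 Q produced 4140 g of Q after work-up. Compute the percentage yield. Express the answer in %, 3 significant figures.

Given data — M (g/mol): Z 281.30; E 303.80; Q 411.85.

78.6 %

n(G) = 3.25 × 4130/1000 = 13.42 mol
n(Z) = 3597 / 281.30 = 12.79 mol
n(E) = 1810 / 303.80 = 5.958 mol
n/ν for G = 13.42/3 = 4.473
n/ν for Z = 12.79/4 = 3.198
n/ν for E = 5.958/1 = 5.958
Smallest n/ν is Z → limiting reagent.
theoretical n(Q) = (4/4) × 12.79 = 12.79 mol → 5268 g
% yield = 4140 / 5268 × 100 = 78.59 %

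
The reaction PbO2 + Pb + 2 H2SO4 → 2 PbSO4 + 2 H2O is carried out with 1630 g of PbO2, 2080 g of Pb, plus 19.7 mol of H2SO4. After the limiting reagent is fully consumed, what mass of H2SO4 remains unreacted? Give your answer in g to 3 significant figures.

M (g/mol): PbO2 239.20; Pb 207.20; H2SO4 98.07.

595 g

n(PbO2) = 1630 / 239.20 = 6.814 mol
n(Pb) = 2080 / 207.20 = 10.04 mol
n(H2SO4) = 19.70 mol
n/ν for PbO2 = 6.814/1 = 6.814
n/ν for Pb = 10.04/1 = 10.04
n/ν for H2SO4 = 19.70/2 = 9.850
Smallest n/ν is PbO2 → limiting reagent.
H2SO4 consumed = (2/1) × 6.814 = 13.63 mol
H2SO4 remaining = 19.70 − 13.63 = 6.070 mol
mass = 6.070 × 98.07 = 595.3 g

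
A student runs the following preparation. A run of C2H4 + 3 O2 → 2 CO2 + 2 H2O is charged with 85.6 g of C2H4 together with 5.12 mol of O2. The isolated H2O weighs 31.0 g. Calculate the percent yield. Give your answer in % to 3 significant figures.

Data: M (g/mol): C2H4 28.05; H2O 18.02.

n(C2H4) = 85.60 / 28.05 = 3.052 mol
n(O2) = 5.120 mol
n/ν → C2H4: 3.052, O2: 1.707; O2 is limiting.
theoretical n(H2O) = (2/3) × 5.120 = 3.413 mol → 61.50 g
% yield = 31.0 / 61.50 × 100 = 50.41 %

50.4 %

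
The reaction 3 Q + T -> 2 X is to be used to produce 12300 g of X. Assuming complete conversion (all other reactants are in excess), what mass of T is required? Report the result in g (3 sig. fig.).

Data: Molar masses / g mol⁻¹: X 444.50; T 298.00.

4120 g

n(X) = 12300 / 444.50 = 27.67 mol
n(T) = (1/2) × 27.67 = 13.84 mol
mass = 13.84 × 298.00 = 4124 g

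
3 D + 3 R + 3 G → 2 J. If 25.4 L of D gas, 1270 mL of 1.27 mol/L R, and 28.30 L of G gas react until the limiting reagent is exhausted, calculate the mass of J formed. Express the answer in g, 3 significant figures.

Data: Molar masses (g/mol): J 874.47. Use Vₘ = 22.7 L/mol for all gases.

n(D) = 25.40 / 22.7 = 1.119 mol
n(R) = 1.27 × 1270/1000 = 1.613 mol
n(G) = 28.30 / 22.7 = 1.247 mol
n/ν for D = 1.119/3 = 0.3730
n/ν for R = 1.613/3 = 0.5377
n/ν for G = 1.247/3 = 0.4157
Smallest n/ν is D → limiting reagent.
n(J) = (2/3) × 1.119 = 0.7460 mol
mass = 0.7460 × 874.47 = 652.4 g

652 g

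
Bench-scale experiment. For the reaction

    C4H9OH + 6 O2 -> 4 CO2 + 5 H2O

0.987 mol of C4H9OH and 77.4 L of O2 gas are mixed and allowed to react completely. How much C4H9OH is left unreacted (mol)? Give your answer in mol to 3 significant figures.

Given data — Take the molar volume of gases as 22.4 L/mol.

0.411 mol

n(C4H9OH) = 0.9870 mol
n(O2) = 77.40 / 22.4 = 3.455 mol
n/ν for C4H9OH = 0.9870/1 = 0.9870
n/ν for O2 = 3.455/6 = 0.5758
Smallest n/ν is O2 → limiting reagent.
C4H9OH consumed = (1/6) × 3.455 = 0.5758 mol
C4H9OH remaining = 0.9870 − 0.5758 = 0.4112 mol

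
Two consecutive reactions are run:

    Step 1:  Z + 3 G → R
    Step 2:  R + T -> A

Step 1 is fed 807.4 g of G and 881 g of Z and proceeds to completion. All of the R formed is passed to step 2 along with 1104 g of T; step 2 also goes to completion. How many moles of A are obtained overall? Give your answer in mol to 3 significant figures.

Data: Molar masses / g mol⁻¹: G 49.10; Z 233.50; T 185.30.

Step 1:
n(G) = 807.4 / 49.10 = 16.44 mol
n(Z) = 881.0 / 233.50 = 3.773 mol
n/ν for G = 16.44/3 = 5.480
n/ν for Z = 3.773/1 = 3.773
Smallest n/ν is Z → limiting reagent.
n(R) produced = (1/1) × 3.773 = 3.773 mol
Step 2:
n(R) available = 3.773 mol
n(T) = 1104 / 185.30 = 5.958 mol
n/ν for R = 3.773/1 = 3.773
n/ν for T = 5.958/1 = 5.958
Smallest n/ν is R → limiting reagent.
n(A) = (1/1) × 3.773 = 3.773 mol

3.77 mol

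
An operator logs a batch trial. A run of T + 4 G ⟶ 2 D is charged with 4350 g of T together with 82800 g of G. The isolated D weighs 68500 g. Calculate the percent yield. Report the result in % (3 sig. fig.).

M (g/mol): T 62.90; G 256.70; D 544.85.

n(T) = 4350 / 62.90 = 69.16 mol
n(G) = 82800 / 256.70 = 322.6 mol
n/ν for T = 69.16/1 = 69.16
n/ν for G = 322.6/4 = 80.65
Smallest n/ν is T → limiting reagent.
theoretical n(D) = (2/1) × 69.16 = 138.3 mol → 75350 g
% yield = 68500 / 75350 × 100 = 90.91 %

90.9 %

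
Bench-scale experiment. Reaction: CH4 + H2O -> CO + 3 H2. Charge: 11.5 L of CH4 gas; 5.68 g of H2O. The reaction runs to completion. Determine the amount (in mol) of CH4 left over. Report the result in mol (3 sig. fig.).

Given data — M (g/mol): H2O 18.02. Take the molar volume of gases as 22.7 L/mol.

0.191 mol

n(CH4) = 11.50 / 22.7 = 0.5066 mol
n(H2O) = 5.680 / 18.02 = 0.3152 mol
n/ν for CH4 = 0.5066/1 = 0.5066
n/ν for H2O = 0.3152/1 = 0.3152
Smallest n/ν is H2O → limiting reagent.
CH4 consumed = (1/1) × 0.3152 = 0.3152 mol
CH4 remaining = 0.5066 − 0.3152 = 0.1914 mol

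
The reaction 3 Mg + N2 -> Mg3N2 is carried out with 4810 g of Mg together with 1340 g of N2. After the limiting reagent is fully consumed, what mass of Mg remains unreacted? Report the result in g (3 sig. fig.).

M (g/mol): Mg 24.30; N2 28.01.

1320 g

n(Mg) = 4810 / 24.30 = 197.9 mol
n(N2) = 1340 / 28.01 = 47.84 mol
n/ν for Mg = 197.9/3 = 65.97
n/ν for N2 = 47.84/1 = 47.84
Smallest n/ν is N2 → limiting reagent.
Mg consumed = (3/1) × 47.84 = 143.5 mol
Mg remaining = 197.9 − 143.5 = 54.40 mol
mass = 54.40 × 24.30 = 1322 g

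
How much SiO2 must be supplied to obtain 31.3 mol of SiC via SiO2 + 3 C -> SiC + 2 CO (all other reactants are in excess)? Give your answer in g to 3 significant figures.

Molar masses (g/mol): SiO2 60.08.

1880 g

n(SiC) = 31.30 mol
n(SiO2) = (1/1) × 31.30 = 31.30 mol
mass = 31.30 × 60.08 = 1881 g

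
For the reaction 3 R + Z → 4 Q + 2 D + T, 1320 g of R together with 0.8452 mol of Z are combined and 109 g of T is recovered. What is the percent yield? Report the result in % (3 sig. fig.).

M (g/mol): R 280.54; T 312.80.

n(R) = 1320 / 280.54 = 4.705 mol
n(Z) = 0.8452 mol
n/ν for R = 4.705/3 = 1.568
n/ν for Z = 0.8452/1 = 0.8452
Smallest n/ν is Z → limiting reagent.
theoretical n(T) = (1/1) × 0.8452 = 0.8452 mol → 264.4 g
% yield = 109 / 264.4 × 100 = 41.23 %

41.2 %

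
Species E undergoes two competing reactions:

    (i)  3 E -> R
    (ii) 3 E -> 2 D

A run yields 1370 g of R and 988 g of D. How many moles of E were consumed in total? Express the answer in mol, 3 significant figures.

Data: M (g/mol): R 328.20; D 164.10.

n(R) = 1370 / 328.20 = 4.174 mol
n(D) = 988 / 164.10 = 6.021 mol
n(E) via (i) = (3/1)×4.174 = 12.52 mol
n(E) via (ii) = (3/2)×6.021 = 9.032 mol
total n(E) = 12.52 + 9.032 = 21.55 mol

21.6 mol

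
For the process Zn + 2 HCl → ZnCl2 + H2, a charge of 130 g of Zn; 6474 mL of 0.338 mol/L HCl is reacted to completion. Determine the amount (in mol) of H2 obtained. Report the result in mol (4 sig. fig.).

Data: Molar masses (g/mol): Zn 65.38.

1.094 mol

n(Zn) = 130.0 / 65.38 = 1.988 mol
n(HCl) = 0.338 × 6474/1000 = 2.188 mol
n/ν for Zn = 1.988/1 = 1.988
n/ν for HCl = 2.188/2 = 1.094
Smallest n/ν is HCl → limiting reagent.
n(H2) = (1/2) × 2.188 = 1.094 mol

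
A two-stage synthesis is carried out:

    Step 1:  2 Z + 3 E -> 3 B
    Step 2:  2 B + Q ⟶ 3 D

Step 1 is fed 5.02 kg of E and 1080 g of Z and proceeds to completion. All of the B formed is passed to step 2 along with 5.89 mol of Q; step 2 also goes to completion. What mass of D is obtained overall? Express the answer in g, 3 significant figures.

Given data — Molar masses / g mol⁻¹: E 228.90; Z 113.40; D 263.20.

4650 g

Step 1:
n(E) = 5.020×1000 / 228.90 = 21.93 mol
n(Z) = 1080 / 113.40 = 9.524 mol
n/ν → E: 7.310, Z: 4.762; Z is limiting.
n(B) produced = (3/2) × 9.524 = 14.29 mol
Step 2:
n(B) available = 14.29 mol
n(Q) = 5.890 mol
n/ν → B: 7.145, Q: 5.890; Q is limiting.
n(D) = (3/1) × 5.890 = 17.67 mol
mass = 17.67 × 263.20 = 4651 g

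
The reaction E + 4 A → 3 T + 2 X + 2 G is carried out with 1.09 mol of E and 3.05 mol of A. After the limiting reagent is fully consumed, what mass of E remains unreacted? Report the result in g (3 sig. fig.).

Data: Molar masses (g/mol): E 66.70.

n(E) = 1.090 mol
n(A) = 3.050 mol
n/ν for E = 1.090/1 = 1.090
n/ν for A = 3.050/4 = 0.7625
Smallest n/ν is A → limiting reagent.
E consumed = (1/4) × 3.050 = 0.7625 mol
E remaining = 1.090 − 0.7625 = 0.3275 mol
mass = 0.3275 × 66.70 = 21.84 g

21.8 g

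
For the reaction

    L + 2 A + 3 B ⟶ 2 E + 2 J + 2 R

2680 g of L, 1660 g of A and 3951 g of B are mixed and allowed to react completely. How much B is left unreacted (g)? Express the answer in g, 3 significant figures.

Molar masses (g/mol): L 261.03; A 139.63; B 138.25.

1490 g

n(L) = 2680 / 261.03 = 10.27 mol
n(A) = 1660 / 139.63 = 11.89 mol
n(B) = 3951 / 138.25 = 28.58 mol
n/ν for L = 10.27/1 = 10.27
n/ν for A = 11.89/2 = 5.945
n/ν for B = 28.58/3 = 9.527
Smallest n/ν is A → limiting reagent.
B consumed = (3/2) × 11.89 = 17.84 mol
B remaining = 28.58 − 17.84 = 10.74 mol
mass = 10.74 × 138.25 = 1485 g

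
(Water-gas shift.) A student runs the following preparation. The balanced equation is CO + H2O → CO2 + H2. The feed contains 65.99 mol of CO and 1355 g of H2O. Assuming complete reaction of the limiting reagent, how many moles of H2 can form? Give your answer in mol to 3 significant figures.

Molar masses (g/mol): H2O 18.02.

n(CO) = 65.99 mol
n(H2O) = 1355 / 18.02 = 75.19 mol
n/ν → CO: 65.99, H2O: 75.19; CO is limiting.
n(H2) = (1/1) × 65.99 = 65.99 mol

66.0 mol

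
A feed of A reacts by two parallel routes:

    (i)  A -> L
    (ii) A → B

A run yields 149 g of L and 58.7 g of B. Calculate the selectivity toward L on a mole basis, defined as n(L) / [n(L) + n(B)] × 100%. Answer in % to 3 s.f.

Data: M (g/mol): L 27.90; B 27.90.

71.7 %

n(L) = 149 / 27.90 = 5.341 mol
n(B) = 58.7 / 27.90 = 2.104 mol
selectivity = 5.341/(5.341+2.104) × 100 = 71.74 %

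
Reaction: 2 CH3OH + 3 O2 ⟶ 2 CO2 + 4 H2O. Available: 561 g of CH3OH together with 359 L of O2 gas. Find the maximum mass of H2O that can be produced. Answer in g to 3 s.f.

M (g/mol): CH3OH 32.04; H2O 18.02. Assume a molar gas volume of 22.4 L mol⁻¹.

n(CH3OH) = 561.0 / 32.04 = 17.51 mol
n(O2) = 359.0 / 22.4 = 16.03 mol
n/ν for CH3OH = 17.51/2 = 8.755
n/ν for O2 = 16.03/3 = 5.343
Smallest n/ν is O2 → limiting reagent.
n(H2O) = (4/3) × 16.03 = 21.37 mol
mass = 21.37 × 18.02 = 385.1 g

385 g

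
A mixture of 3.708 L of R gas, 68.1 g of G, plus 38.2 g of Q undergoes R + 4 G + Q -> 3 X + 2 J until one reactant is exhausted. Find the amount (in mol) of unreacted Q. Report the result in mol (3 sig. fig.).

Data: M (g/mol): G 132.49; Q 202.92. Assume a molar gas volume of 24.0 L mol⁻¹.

0.0598 mol

n(R) = 3.708 / 24.0 = 0.1545 mol
n(G) = 68.10 / 132.49 = 0.5140 mol
n(Q) = 38.20 / 202.92 = 0.1883 mol
n/ν for R = 0.1545/1 = 0.1545
n/ν for G = 0.5140/4 = 0.1285
n/ν for Q = 0.1883/1 = 0.1883
Smallest n/ν is G → limiting reagent.
Q consumed = (1/4) × 0.5140 = 0.1285 mol
Q remaining = 0.1883 − 0.1285 = 0.05980 mol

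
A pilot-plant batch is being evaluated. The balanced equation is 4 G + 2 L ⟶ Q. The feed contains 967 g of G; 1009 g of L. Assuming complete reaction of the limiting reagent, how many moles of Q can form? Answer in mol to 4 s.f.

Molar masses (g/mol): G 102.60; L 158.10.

2.356 mol

n(G) = 967.0 / 102.60 = 9.425 mol
n(L) = 1009 / 158.10 = 6.382 mol
n/ν for G = 9.425/4 = 2.356
n/ν for L = 6.382/2 = 3.191
Smallest n/ν is G → limiting reagent.
n(Q) = (1/4) × 9.425 = 2.356 mol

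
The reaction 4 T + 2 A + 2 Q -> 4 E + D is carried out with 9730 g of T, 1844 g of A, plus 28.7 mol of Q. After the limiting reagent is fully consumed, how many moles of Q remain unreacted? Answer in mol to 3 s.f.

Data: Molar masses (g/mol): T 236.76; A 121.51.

n(T) = 9730 / 236.76 = 41.10 mol
n(A) = 1844 / 121.51 = 15.18 mol
n(Q) = 28.70 mol
n/ν → T: 10.28, A: 7.590, Q: 14.35; A is limiting.
Q consumed = (2/2) × 15.18 = 15.18 mol
Q remaining = 28.70 − 15.18 = 13.52 mol

13.5 mol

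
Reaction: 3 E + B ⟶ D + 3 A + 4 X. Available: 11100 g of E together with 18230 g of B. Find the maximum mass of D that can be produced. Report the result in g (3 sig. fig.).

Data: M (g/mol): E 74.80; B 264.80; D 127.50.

6310 g

n(E) = 11100 / 74.80 = 148.4 mol
n(B) = 18230 / 264.80 = 68.84 mol
n/ν for E = 148.4/3 = 49.47
n/ν for B = 68.84/1 = 68.84
Smallest n/ν is E → limiting reagent.
n(D) = (1/3) × 148.4 = 49.47 mol
mass = 49.47 × 127.50 = 6307 g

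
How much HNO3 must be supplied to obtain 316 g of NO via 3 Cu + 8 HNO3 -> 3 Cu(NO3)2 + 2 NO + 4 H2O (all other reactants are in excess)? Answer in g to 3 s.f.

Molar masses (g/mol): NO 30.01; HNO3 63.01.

n(NO) = 316 / 30.01 = 10.53 mol
n(HNO3) = (8/2) × 10.53 = 42.12 mol
mass = 42.12 × 63.01 = 2654 g

2650 g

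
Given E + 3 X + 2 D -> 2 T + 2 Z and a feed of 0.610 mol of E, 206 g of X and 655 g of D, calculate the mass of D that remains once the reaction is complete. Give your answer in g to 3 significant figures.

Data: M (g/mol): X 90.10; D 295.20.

295 g

n(E) = 0.6100 mol
n(X) = 206.0 / 90.10 = 2.286 mol
n(D) = 655.0 / 295.20 = 2.219 mol
n/ν → E: 0.6100, X: 0.7620, D: 1.110; E is limiting.
D consumed = (2/1) × 0.6100 = 1.220 mol
D remaining = 2.219 − 1.220 = 0.9990 mol
mass = 0.9990 × 295.20 = 294.9 g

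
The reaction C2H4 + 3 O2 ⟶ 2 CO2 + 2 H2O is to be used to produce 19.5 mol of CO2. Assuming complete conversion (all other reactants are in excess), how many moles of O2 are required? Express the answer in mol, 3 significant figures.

n(CO2) = 19.50 mol
n(O2) = (3/2) × 19.50 = 29.25 mol

29.3 mol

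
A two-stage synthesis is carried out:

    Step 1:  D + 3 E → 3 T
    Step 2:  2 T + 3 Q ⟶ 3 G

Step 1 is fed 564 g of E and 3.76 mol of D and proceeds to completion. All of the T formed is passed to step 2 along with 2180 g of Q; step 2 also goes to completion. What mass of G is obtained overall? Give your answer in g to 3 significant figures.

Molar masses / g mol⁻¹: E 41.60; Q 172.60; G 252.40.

3190 g

Step 1:
n(E) = 564.0 / 41.60 = 13.56 mol
n(D) = 3.760 mol
n/ν for E = 13.56/3 = 4.520
n/ν for D = 3.760/1 = 3.760
Smallest n/ν is D → limiting reagent.
n(T) produced = (3/1) × 3.760 = 11.28 mol
Step 2:
n(T) available = 11.28 mol
n(Q) = 2180 / 172.60 = 12.63 mol
n/ν for T = 11.28/2 = 5.640
n/ν for Q = 12.63/3 = 4.210
Smallest n/ν is Q → limiting reagent.
n(G) = (3/3) × 12.63 = 12.63 mol
mass = 12.63 × 252.40 = 3188 g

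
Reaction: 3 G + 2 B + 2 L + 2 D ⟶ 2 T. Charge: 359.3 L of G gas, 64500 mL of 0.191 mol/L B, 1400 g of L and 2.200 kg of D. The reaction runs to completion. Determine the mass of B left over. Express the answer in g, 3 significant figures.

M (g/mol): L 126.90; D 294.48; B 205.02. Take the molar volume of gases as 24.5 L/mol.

n(G) = 359.3 / 24.5 = 14.67 mol
n(B) = 0.191 × 64500/1000 = 12.32 mol
n(L) = 1400 / 126.90 = 11.03 mol
n(D) = 2.200×1000 / 294.48 = 7.471 mol
n/ν for G = 14.67/3 = 4.890
n/ν for B = 12.32/2 = 6.160
n/ν for L = 11.03/2 = 5.515
n/ν for D = 7.471/2 = 3.736
Smallest n/ν is D → limiting reagent.
B consumed = (2/2) × 7.471 = 7.471 mol
B remaining = 12.32 − 7.471 = 4.849 mol
mass = 4.849 × 205.02 = 994.1 g

994 g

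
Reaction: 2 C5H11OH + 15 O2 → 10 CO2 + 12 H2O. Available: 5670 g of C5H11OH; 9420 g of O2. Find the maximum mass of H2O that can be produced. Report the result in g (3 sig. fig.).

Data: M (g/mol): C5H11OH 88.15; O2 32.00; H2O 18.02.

n(C5H11OH) = 5670 / 88.15 = 64.32 mol
n(O2) = 9420 / 32.00 = 294.4 mol
n/ν → C5H11OH: 32.16, O2: 19.63; O2 is limiting.
n(H2O) = (12/15) × 294.4 = 235.5 mol
mass = 235.5 × 18.02 = 4244 g

4240 g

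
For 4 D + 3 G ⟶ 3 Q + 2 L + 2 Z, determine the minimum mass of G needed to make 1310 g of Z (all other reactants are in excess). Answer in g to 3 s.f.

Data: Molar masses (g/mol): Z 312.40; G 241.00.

1520 g

n(Z) = 1310 / 312.40 = 4.193 mol
n(G) = (3/2) × 4.193 = 6.290 mol
mass = 6.290 × 241.00 = 1516 g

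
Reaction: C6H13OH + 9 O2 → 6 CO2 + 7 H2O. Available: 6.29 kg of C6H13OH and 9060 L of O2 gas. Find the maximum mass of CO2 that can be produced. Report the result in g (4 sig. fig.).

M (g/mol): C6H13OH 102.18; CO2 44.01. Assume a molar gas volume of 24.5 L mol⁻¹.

10850 g

n(C6H13OH) = 6.290×1000 / 102.18 = 61.56 mol
n(O2) = 9060 / 24.5 = 369.8 mol
n/ν for C6H13OH = 61.56/1 = 61.56
n/ν for O2 = 369.8/9 = 41.09
Smallest n/ν is O2 → limiting reagent.
n(CO2) = (6/9) × 369.8 = 246.5 mol
mass = 246.5 × 44.01 = 10850 g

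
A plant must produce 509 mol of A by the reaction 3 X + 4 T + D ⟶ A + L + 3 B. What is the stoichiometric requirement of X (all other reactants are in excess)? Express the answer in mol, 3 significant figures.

1530 mol

n(A) = 509.0 mol
n(X) = (3/1) × 509.0 = 1527 mol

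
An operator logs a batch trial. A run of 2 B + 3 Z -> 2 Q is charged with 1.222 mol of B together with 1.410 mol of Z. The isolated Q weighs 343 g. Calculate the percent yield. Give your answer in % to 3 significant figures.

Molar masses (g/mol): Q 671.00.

n(B) = 1.222 mol
n(Z) = 1.410 mol
n/ν for B = 1.222/2 = 0.6110
n/ν for Z = 1.410/3 = 0.4700
Smallest n/ν is Z → limiting reagent.
theoretical n(Q) = (2/3) × 1.410 = 0.9400 mol → 630.7 g
% yield = 343 / 630.7 × 100 = 54.38 %

54.4 %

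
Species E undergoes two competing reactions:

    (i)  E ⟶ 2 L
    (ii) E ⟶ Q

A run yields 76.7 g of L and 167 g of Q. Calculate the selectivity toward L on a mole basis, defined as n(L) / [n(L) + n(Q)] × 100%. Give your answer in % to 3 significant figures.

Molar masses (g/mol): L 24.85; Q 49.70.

47.9 %

n(L) = 76.7 / 24.85 = 3.087 mol
n(Q) = 167 / 49.70 = 3.360 mol
selectivity = 3.087/(3.087+3.360) × 100 = 47.88 %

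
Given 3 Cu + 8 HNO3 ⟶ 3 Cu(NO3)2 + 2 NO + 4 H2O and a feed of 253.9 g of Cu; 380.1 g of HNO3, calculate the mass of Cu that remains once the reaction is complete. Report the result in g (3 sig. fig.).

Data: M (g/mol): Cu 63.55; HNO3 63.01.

110 g

n(Cu) = 253.9 / 63.55 = 3.995 mol
n(HNO3) = 380.1 / 63.01 = 6.032 mol
n/ν for Cu = 3.995/3 = 1.332
n/ν for HNO3 = 6.032/8 = 0.7540
Smallest n/ν is HNO3 → limiting reagent.
Cu consumed = (3/8) × 6.032 = 2.262 mol
Cu remaining = 3.995 − 2.262 = 1.733 mol
mass = 1.733 × 63.55 = 110.1 g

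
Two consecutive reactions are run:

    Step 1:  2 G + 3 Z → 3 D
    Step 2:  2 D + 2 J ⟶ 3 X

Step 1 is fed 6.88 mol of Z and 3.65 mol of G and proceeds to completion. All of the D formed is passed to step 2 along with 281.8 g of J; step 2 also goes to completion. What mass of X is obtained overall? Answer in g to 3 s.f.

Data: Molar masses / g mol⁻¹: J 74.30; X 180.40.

1030 g

Step 1:
n(Z) = 6.880 mol
n(G) = 3.650 mol
n/ν for Z = 6.880/3 = 2.293
n/ν for G = 3.650/2 = 1.825
Smallest n/ν is G → limiting reagent.
n(D) produced = (3/2) × 3.650 = 5.475 mol
Step 2:
n(D) available = 5.475 mol
n(J) = 281.8 / 74.30 = 3.793 mol
n/ν for D = 5.475/2 = 2.738
n/ν for J = 3.793/2 = 1.897
Smallest n/ν is J → limiting reagent.
n(X) = (3/2) × 3.793 = 5.690 mol
mass = 5.690 × 180.40 = 1026 g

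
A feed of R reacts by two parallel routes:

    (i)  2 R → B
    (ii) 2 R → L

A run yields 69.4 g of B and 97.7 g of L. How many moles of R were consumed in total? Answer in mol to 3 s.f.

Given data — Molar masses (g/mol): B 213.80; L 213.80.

n(B) = 69.4 / 213.80 = 0.3246 mol
n(L) = 97.7 / 213.80 = 0.4570 mol
n(R) via (i) = (2/1)×0.3246 = 0.6492 mol
n(R) via (ii) = (2/1)×0.4570 = 0.9140 mol
total n(R) = 0.6492 + 0.9140 = 1.563 mol

1.56 mol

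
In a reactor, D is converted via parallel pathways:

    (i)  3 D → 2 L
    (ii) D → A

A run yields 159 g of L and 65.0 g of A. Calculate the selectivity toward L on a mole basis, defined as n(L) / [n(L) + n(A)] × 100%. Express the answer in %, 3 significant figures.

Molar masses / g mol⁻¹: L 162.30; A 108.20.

62.0 %

n(L) = 159 / 162.30 = 0.9797 mol
n(A) = 65.0 / 108.20 = 0.6007 mol
selectivity = 0.9797/(0.9797+0.6007) × 100 = 61.99 %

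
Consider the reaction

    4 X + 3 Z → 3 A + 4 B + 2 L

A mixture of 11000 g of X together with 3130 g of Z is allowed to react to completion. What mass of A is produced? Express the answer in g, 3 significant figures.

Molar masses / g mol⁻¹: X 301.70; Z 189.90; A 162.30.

2680 g

n(X) = 11000 / 301.70 = 36.46 mol
n(Z) = 3130 / 189.90 = 16.48 mol
n/ν for X = 36.46/4 = 9.115
n/ν for Z = 16.48/3 = 5.493
Smallest n/ν is Z → limiting reagent.
n(A) = (3/3) × 16.48 = 16.48 mol
mass = 16.48 × 162.30 = 2675 g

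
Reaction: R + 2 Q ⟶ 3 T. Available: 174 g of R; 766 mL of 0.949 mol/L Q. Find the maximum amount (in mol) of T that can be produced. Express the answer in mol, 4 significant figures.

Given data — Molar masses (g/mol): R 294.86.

1.090 mol

n(R) = 174.0 / 294.86 = 0.5901 mol
n(Q) = 0.949 × 766.0/1000 = 0.7269 mol
n/ν for R = 0.5901/1 = 0.5901
n/ν for Q = 0.7269/2 = 0.3635
Smallest n/ν is Q → limiting reagent.
n(T) = (3/2) × 0.7269 = 1.090 mol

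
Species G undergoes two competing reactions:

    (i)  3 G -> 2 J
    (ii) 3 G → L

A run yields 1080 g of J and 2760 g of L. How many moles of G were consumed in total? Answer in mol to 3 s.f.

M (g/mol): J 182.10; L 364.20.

31.6 mol

n(J) = 1080 / 182.10 = 5.931 mol
n(L) = 2760 / 364.20 = 7.578 mol
n(G) via (i) = (3/2)×5.931 = 8.897 mol
n(G) via (ii) = (3/1)×7.578 = 22.73 mol
total n(G) = 8.897 + 22.73 = 31.63 mol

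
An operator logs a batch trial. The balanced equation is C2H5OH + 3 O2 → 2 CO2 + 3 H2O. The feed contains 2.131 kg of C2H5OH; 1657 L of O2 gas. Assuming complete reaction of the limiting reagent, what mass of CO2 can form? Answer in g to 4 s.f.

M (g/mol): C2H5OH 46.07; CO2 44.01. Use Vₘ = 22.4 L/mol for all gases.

2170 g

n(C2H5OH) = 2.131×1000 / 46.07 = 46.26 mol
n(O2) = 1657 / 22.4 = 73.97 mol
n/ν for C2H5OH = 46.26/1 = 46.26
n/ν for O2 = 73.97/3 = 24.66
Smallest n/ν is O2 → limiting reagent.
n(CO2) = (2/3) × 73.97 = 49.31 mol
mass = 49.31 × 44.01 = 2170 g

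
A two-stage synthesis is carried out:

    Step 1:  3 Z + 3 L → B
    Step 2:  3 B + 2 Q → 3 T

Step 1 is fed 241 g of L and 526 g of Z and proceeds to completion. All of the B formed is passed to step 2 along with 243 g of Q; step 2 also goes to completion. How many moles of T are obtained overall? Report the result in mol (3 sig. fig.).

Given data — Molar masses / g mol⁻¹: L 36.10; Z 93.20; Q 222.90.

1.64 mol

Step 1:
n(L) = 241.0 / 36.10 = 6.676 mol
n(Z) = 526.0 / 93.20 = 5.644 mol
n/ν for L = 6.676/3 = 2.225
n/ν for Z = 5.644/3 = 1.881
Smallest n/ν is Z → limiting reagent.
n(B) produced = (1/3) × 5.644 = 1.881 mol
Step 2:
n(B) available = 1.881 mol
n(Q) = 243.0 / 222.90 = 1.090 mol
n/ν for B = 1.881/3 = 0.6270
n/ν for Q = 1.090/2 = 0.5450
Smallest n/ν is Q → limiting reagent.
n(T) = (3/2) × 1.090 = 1.635 mol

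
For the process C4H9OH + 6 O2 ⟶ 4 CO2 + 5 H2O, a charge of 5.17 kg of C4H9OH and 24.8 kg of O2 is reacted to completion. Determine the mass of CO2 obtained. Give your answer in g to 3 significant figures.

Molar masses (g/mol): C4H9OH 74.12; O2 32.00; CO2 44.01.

12300 g

n(C4H9OH) = 5.170×1000 / 74.12 = 69.75 mol
n(O2) = 24.80×1000 / 32.00 = 775.0 mol
n/ν for C4H9OH = 69.75/1 = 69.75
n/ν for O2 = 775.0/6 = 129.2
Smallest n/ν is C4H9OH → limiting reagent.
n(CO2) = (4/1) × 69.75 = 279.0 mol
mass = 279.0 × 44.01 = 12280 g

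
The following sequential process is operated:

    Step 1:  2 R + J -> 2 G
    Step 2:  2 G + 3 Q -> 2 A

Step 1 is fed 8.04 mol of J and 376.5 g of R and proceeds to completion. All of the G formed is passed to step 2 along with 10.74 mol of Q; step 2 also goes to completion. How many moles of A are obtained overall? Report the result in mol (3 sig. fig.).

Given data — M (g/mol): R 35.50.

Step 1:
n(J) = 8.040 mol
n(R) = 376.5 / 35.50 = 10.61 mol
n/ν → J: 8.040, R: 5.305; R is limiting.
n(G) produced = (2/2) × 10.61 = 10.61 mol
Step 2:
n(G) available = 10.61 mol
n(Q) = 10.74 mol
n/ν → G: 5.305, Q: 3.580; Q is limiting.
n(A) = (2/3) × 10.74 = 7.160 mol

7.16 mol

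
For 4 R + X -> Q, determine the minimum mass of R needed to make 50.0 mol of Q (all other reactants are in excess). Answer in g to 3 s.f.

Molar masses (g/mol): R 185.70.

n(Q) = 50.00 mol
n(R) = (4/1) × 50.00 = 200.0 mol
mass = 200.0 × 185.70 = 37140 g

37100 g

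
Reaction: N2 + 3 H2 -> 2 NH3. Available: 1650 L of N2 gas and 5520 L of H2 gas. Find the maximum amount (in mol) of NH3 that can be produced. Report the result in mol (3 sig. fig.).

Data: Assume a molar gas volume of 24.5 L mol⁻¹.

135 mol

n(N2) = 1650 / 24.5 = 67.35 mol
n(H2) = 5520 / 24.5 = 225.3 mol
n/ν → N2: 67.35, H2: 75.10; N2 is limiting.
n(NH3) = (2/1) × 67.35 = 134.7 mol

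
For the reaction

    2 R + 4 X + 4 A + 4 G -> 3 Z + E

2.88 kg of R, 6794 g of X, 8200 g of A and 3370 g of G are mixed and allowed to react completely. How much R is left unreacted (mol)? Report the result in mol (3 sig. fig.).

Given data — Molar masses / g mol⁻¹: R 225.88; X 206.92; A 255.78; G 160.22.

2.23 mol

n(R) = 2.880×1000 / 225.88 = 12.75 mol
n(X) = 6794 / 206.92 = 32.83 mol
n(A) = 8200 / 255.78 = 32.06 mol
n(G) = 3370 / 160.22 = 21.03 mol
n/ν for R = 12.75/2 = 6.375
n/ν for X = 32.83/4 = 8.208
n/ν for A = 32.06/4 = 8.015
n/ν for G = 21.03/4 = 5.258
Smallest n/ν is G → limiting reagent.
R consumed = (2/4) × 21.03 = 10.52 mol
R remaining = 12.75 − 10.52 = 2.230 mol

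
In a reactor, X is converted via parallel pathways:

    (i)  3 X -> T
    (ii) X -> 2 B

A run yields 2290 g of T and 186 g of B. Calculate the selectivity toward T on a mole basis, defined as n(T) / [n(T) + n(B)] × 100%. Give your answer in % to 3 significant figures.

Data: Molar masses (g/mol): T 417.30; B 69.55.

n(T) = 2290 / 417.30 = 5.488 mol
n(B) = 186 / 69.55 = 2.674 mol
selectivity = 5.488/(5.488+2.674) × 100 = 67.24 %

67.2 %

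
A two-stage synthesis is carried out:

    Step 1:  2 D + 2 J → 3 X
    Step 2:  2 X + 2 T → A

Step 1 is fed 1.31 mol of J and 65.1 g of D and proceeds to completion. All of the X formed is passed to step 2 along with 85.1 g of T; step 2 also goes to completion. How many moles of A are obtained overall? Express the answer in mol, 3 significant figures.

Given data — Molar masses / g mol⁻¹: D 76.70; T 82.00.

Step 1:
n(J) = 1.310 mol
n(D) = 65.10 / 76.70 = 0.8488 mol
n/ν → J: 0.6550, D: 0.4244; D is limiting.
n(X) produced = (3/2) × 0.8488 = 1.273 mol
Step 2:
n(X) available = 1.273 mol
n(T) = 85.10 / 82.00 = 1.038 mol
n/ν → X: 0.6365, T: 0.5190; T is limiting.
n(A) = (1/2) × 1.038 = 0.5190 mol

0.519 mol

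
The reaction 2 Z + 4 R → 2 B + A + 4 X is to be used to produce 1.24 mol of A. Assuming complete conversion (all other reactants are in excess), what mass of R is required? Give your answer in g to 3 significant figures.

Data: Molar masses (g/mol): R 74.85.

371 g

n(A) = 1.240 mol
n(R) = (4/1) × 1.240 = 4.960 mol
mass = 4.960 × 74.85 = 371.3 g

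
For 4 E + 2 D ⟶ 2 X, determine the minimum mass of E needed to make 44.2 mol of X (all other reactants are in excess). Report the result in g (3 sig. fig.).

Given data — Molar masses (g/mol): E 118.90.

n(X) = 44.20 mol
n(E) = (4/2) × 44.20 = 88.40 mol
mass = 88.40 × 118.90 = 10510 g

10500 g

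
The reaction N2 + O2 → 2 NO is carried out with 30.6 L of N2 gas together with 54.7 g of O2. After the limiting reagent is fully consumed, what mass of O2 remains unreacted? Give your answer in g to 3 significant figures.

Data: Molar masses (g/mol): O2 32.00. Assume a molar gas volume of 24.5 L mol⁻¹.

n(N2) = 30.60 / 24.5 = 1.249 mol
n(O2) = 54.70 / 32.00 = 1.709 mol
n/ν for N2 = 1.249/1 = 1.249
n/ν for O2 = 1.709/1 = 1.709
Smallest n/ν is N2 → limiting reagent.
O2 consumed = (1/1) × 1.249 = 1.249 mol
O2 remaining = 1.709 − 1.249 = 0.4600 mol
mass = 0.4600 × 32.00 = 14.72 g

14.7 g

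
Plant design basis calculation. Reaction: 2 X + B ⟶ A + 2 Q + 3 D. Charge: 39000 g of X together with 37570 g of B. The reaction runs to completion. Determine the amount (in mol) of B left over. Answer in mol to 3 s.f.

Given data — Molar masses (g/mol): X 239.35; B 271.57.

56.9 mol

n(X) = 39000 / 239.35 = 162.9 mol
n(B) = 37570 / 271.57 = 138.3 mol
n/ν for X = 162.9/2 = 81.45
n/ν for B = 138.3/1 = 138.3
Smallest n/ν is X → limiting reagent.
B consumed = (1/2) × 162.9 = 81.45 mol
B remaining = 138.3 − 81.45 = 56.85 mol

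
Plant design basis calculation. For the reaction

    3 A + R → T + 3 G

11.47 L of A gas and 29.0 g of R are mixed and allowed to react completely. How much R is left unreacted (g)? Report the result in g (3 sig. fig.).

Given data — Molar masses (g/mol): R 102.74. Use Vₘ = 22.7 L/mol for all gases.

n(A) = 11.47 / 22.7 = 0.5053 mol
n(R) = 29.00 / 102.74 = 0.2823 mol
n/ν for A = 0.5053/3 = 0.1684
n/ν for R = 0.2823/1 = 0.2823
Smallest n/ν is A → limiting reagent.
R consumed = (1/3) × 0.5053 = 0.1684 mol
R remaining = 0.2823 − 0.1684 = 0.1139 mol
mass = 0.1139 × 102.74 = 11.70 g

11.7 g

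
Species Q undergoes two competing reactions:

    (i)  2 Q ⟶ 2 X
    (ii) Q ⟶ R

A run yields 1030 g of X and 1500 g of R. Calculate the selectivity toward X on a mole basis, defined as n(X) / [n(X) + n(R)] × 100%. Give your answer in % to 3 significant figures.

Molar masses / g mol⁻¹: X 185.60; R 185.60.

n(X) = 1030 / 185.60 = 5.550 mol
n(R) = 1500 / 185.60 = 8.082 mol
selectivity = 5.550/(5.550+8.082) × 100 = 40.71 %

40.7 %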